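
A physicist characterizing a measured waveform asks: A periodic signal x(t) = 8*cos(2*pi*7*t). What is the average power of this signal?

Average power of A*cos(wt) is A^2/2.
P = 8^2 / 2 = 64/2 = 32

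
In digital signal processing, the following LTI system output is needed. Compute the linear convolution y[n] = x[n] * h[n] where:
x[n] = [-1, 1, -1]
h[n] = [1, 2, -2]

y[n] = sum_k x[k]*h[n-k]. Output length = len(x) + len(h) - 1 = 3 + 3 - 1 = 5.
y[0] = -1*1 = -1
y[1] = 1*1 + -1*2 = -1
y[2] = -1*1 + 1*2 + -1*-2 = 3
y[3] = -1*2 + 1*-2 = -4
y[4] = -1*-2 = 2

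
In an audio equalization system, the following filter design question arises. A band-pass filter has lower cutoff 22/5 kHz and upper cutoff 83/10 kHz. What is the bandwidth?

Bandwidth = f_high - f_low
= 83/10 kHz - 22/5 kHz = 39/10 kHz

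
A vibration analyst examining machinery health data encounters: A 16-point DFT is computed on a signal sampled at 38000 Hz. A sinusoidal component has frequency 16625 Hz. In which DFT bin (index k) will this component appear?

DFT frequency resolution = f_s/N = 38000/16 = 2375 Hz
Bin index k = f_signal / resolution = 16625 / 2375 = 7
The signal frequency 16625 Hz falls in DFT bin k = 7.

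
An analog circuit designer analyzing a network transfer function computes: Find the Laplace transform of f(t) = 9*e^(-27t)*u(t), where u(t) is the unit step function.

Standard Laplace transform pair:
e^(-at)*u(t) <-> 1/(s+a)
With a = 27: L{9*e^(-27t)*u(t)} = 9/(s+27), ROC: Re(s) > -27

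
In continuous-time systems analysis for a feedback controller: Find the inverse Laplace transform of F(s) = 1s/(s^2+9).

Standard pair: s/(s^2+w^2) <-> cos(wt)*u(t)
With k=1, w=3: f(t) = cos(3t)*u(t)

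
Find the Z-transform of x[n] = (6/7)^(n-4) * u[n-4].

Time-shifting property: if X(z) = Z{x[n]}, then Z{x[n-d]} = z^(-d) * X(z)
X(z) = z/(z - 6/7) for x[n] = (6/7)^n * u[n]
Z{x[n-4]} = z^(-4) * z/(z - 6/7) = z^(-3)/(z - 6/7)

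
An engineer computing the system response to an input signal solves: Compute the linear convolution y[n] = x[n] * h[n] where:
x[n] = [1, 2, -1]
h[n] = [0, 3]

y[n] = sum_k x[k]*h[n-k]. Output length = len(x) + len(h) - 1 = 3 + 2 - 1 = 4.
y[0] = 1*0 = 0
y[1] = 2*0 + 1*3 = 3
y[2] = -1*0 + 2*3 = 6
y[3] = -1*3 = -3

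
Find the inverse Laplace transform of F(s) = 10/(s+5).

Standard pair: k/(s+a) <-> k*e^(-at)*u(t)
With k=10, a=5: f(t) = 10*e^(-5t)*u(t)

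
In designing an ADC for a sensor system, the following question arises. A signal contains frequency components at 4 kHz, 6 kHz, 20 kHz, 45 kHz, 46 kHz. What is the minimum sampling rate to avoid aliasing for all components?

The highest frequency component is f_max = 46 kHz.
Nyquist rate = 2 * f_max = 2 * 46 kHz = 92 kHz.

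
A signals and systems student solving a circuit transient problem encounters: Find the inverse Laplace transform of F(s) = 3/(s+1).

Standard pair: k/(s+a) <-> k*e^(-at)*u(t)
With k=3, a=1: f(t) = 3*e^(-t)*u(t)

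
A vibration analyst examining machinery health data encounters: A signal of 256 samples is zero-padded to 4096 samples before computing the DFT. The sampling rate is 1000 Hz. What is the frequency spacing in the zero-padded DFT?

Original DFT: N = 256, resolution = f_s/N = 1000/256 = 125/32 Hz
Zero-padded DFT: N = 4096, resolution = f_s/N = 1000/4096 = 125/512 Hz
Zero-padding interpolates the spectrum (finer frequency grid)
but does NOT improve the true spectral resolution (ability to resolve close frequencies).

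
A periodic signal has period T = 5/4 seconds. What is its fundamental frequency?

The fundamental frequency is the reciprocal of the period.
f = 1/T = 1/(5/4) = 4/5 Hz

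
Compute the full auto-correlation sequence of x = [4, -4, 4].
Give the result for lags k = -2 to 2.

r_xx[k] = sum_m x[m]*x[m+k], indexed from 0, for k = -2 to 2:
  r_xx[-2] = x[2]*x[0] = 16
  r_xx[-1] = x[1]*x[0] + x[2]*x[1] = -32
  r_xx[0] = x[0]*x[0] + x[1]*x[1] + x[2]*x[2] = 48
  r_xx[1] = x[0]*x[1] + x[1]*x[2] = -32
  r_xx[2] = x[0]*x[2] = 16
r_xx = [16, -32, 48, -32, 16]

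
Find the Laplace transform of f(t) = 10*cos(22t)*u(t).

Standard pair: cos(wt)*u(t) <-> s/(s^2+w^2)
With w = 22: L{10*cos(22t)*u(t)} = 10s/(s^2+484)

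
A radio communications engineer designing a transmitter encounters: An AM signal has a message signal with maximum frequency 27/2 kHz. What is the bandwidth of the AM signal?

In AM (double-sideband), the bandwidth is twice the message frequency.
BW = 2 * f_m = 2 * 27/2 kHz = 27 kHz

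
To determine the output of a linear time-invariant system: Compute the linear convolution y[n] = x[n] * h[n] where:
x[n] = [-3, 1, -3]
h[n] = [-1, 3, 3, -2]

y[n] = sum_k x[k]*h[n-k]. Output length = len(x) + len(h) - 1 = 3 + 4 - 1 = 6.
y[0] = -3*-1 = 3
y[1] = 1*-1 + -3*3 = -10
y[2] = -3*-1 + 1*3 + -3*3 = -3
y[3] = -3*3 + 1*3 + -3*-2 = 0
y[4] = -3*3 + 1*-2 = -11
y[5] = -3*-2 = 6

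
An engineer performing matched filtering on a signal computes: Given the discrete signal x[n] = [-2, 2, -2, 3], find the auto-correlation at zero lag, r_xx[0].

The auto-correlation at zero lag r_xx[0] equals the signal energy.
r_xx[0] = sum of x[n]^2 = (-2)^2 + 2^2 + (-2)^2 + 3^2
= 4 + 4 + 4 + 9 = 21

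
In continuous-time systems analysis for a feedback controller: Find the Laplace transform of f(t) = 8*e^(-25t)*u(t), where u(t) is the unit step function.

Standard Laplace transform pair:
e^(-at)*u(t) <-> 1/(s+a)
With a = 25: L{8*e^(-25t)*u(t)} = 8/(s+25), ROC: Re(s) > -25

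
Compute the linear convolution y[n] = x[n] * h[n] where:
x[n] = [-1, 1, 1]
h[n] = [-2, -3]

y[n] = sum_k x[k]*h[n-k]. Output length = len(x) + len(h) - 1 = 3 + 2 - 1 = 4.
y[0] = -1*-2 = 2
y[1] = 1*-2 + -1*-3 = 1
y[2] = 1*-2 + 1*-3 = -5
y[3] = 1*-3 = -3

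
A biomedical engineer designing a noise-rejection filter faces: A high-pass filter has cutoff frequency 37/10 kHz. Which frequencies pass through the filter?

A high-pass filter passes all frequencies above the cutoff frequency 37/10 kHz and attenuates lower frequencies.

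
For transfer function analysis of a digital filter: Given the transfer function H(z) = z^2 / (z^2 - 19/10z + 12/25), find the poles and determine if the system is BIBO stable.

Poles are roots of the denominator: z^2 - 19/10z + 12/25 = 0.
Quadratic formula: z = [-(-19/10) +/- sqrt((-19/10)^2 - 4*(12/25))] / 2
Discriminant = 361/100 - 48/25 = 169/100; sqrt = 13/10.
z = (19/10 +/- 13/10) / 2 => z = 8/5 or z = 3/10.
|p1| = 8/5, |p2| = 3/10.
For BIBO stability, all poles must lie inside the unit circle (|p| < 1).
System is UNSTABLE since at least one |p| >= 1.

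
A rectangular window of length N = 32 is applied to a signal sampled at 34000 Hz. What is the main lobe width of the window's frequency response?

For a rectangular window of length N,
the main lobe width in frequency is 2*f_s/N.
= 2*34000/32 = 2125 Hz
This determines the minimum frequency separation for resolving two sinusoids.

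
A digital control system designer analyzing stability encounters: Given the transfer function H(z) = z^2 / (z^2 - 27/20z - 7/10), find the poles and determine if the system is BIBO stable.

Poles are roots of the denominator: z^2 - 27/20z - 7/10 = 0.
Quadratic formula: z = [-(-27/20) +/- sqrt((-27/20)^2 - 4*(-7/10))] / 2
Discriminant = 729/400 + 14/5 = 1849/400; sqrt = 43/20.
z = (27/20 +/- 43/20) / 2 => z = 7/4 or z = -2/5.
|p1| = 7/4, |p2| = 2/5.
For BIBO stability, all poles must lie inside the unit circle (|p| < 1).
System is UNSTABLE since at least one |p| >= 1.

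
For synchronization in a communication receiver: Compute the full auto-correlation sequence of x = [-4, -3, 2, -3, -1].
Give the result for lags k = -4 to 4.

r_xx[k] = sum_m x[m]*x[m+k], indexed from 0, for k = -4 to 4:
  r_xx[-4] = x[4]*x[0] = 4
  r_xx[-3] = x[3]*x[0] + x[4]*x[1] = 15
  r_xx[-2] = x[2]*x[0] + x[3]*x[1] + x[4]*x[2] = -1
  r_xx[-1] = x[1]*x[0] + x[2]*x[1] + x[3]*x[2] + x[4]*x[3] = 3
  r_xx[0] = x[0]*x[0] + x[1]*x[1] + x[2]*x[2] + x[3]*x[3] + x[4]*x[4] = 39
  r_xx[1] = x[0]*x[1] + x[1]*x[2] + x[2]*x[3] + x[3]*x[4] = 3
  r_xx[2] = x[0]*x[2] + x[1]*x[3] + x[2]*x[4] = -1
  r_xx[3] = x[0]*x[3] + x[1]*x[4] = 15
  r_xx[4] = x[0]*x[4] = 4
r_xx = [4, 15, -1, 3, 39, 3, -1, 15, 4]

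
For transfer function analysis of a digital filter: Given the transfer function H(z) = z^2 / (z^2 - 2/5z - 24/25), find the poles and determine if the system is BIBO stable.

Poles are roots of the denominator: z^2 - 2/5z - 24/25 = 0.
Quadratic formula: z = [-(-2/5) +/- sqrt((-2/5)^2 - 4*(-24/25))] / 2
Discriminant = 4/25 + 96/25 = 4; sqrt = 2.
z = (2/5 +/- 2) / 2 => z = 6/5 or z = -4/5.
|p1| = 6/5, |p2| = 4/5.
For BIBO stability, all poles must lie inside the unit circle (|p| < 1).
System is UNSTABLE since at least one |p| >= 1.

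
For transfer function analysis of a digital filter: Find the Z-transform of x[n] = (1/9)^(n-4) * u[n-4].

Time-shifting property: if X(z) = Z{x[n]}, then Z{x[n-d]} = z^(-d) * X(z)
X(z) = z/(z - 1/9) for x[n] = (1/9)^n * u[n]
Z{x[n-4]} = z^(-4) * z/(z - 1/9) = z^(-3)/(z - 1/9)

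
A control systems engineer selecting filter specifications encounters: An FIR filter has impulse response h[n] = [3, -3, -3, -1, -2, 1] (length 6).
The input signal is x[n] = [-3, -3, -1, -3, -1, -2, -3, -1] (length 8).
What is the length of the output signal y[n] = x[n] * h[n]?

For linear convolution, the output length is:
len(y) = len(x) + len(h) - 1 = 8 + 6 - 1 = 13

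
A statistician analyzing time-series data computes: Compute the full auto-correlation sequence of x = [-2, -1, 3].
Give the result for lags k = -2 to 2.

r_xx[k] = sum_m x[m]*x[m+k], indexed from 0, for k = -2 to 2:
  r_xx[-2] = x[2]*x[0] = -6
  r_xx[-1] = x[1]*x[0] + x[2]*x[1] = -1
  r_xx[0] = x[0]*x[0] + x[1]*x[1] + x[2]*x[2] = 14
  r_xx[1] = x[0]*x[1] + x[1]*x[2] = -1
  r_xx[2] = x[0]*x[2] = -6
r_xx = [-6, -1, 14, -1, -6]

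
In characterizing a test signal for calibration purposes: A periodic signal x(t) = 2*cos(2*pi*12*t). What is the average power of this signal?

Average power of A*cos(wt) is A^2/2.
P = 2^2 / 2 = 4/2 = 2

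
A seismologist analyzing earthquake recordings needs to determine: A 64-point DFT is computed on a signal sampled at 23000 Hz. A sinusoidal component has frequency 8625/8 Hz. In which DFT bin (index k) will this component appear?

DFT frequency resolution = f_s/N = 23000/64 = 2875/8 Hz
Bin index k = f_signal / resolution = 8625/8 / 2875/8 = 3
The signal frequency 8625/8 Hz falls in DFT bin k = 3.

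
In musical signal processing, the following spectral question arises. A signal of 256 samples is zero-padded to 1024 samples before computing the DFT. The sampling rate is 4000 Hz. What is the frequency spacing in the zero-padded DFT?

Original DFT: N = 256, resolution = f_s/N = 4000/256 = 125/8 Hz
Zero-padded DFT: N = 1024, resolution = f_s/N = 4000/1024 = 125/32 Hz
Zero-padding interpolates the spectrum (finer frequency grid)
but does NOT improve the true spectral resolution (ability to resolve close frequencies).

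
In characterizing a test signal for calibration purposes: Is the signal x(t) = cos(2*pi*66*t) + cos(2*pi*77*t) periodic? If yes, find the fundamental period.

f1 = 66 Hz, f2 = 77 Hz
Period T1 = 1/66, T2 = 1/77
Ratio T1/T2 = 77/66, which is rational.
The signal is periodic with fundamental period T = 1/GCD(66,77) = 1/11 s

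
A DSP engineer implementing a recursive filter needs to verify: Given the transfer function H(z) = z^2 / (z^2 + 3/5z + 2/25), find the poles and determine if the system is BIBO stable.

Poles are roots of the denominator: z^2 + 3/5z + 2/25 = 0.
Quadratic formula: z = [-(3/5) +/- sqrt((3/5)^2 - 4*(2/25))] / 2
Discriminant = 9/25 - 8/25 = 1/25; sqrt = 1/5.
z = (-3/5 +/- 1/5) / 2 => z = -1/5 or z = -2/5.
|p1| = 1/5, |p2| = 2/5.
For BIBO stability, all poles must lie inside the unit circle (|p| < 1).
System is STABLE since both |p| < 1.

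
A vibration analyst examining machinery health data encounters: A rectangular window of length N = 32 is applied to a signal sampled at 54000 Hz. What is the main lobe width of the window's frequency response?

For a rectangular window of length N,
the main lobe width in frequency is 2*f_s/N.
= 2*54000/32 = 3375 Hz
This determines the minimum frequency separation for resolving two sinusoids.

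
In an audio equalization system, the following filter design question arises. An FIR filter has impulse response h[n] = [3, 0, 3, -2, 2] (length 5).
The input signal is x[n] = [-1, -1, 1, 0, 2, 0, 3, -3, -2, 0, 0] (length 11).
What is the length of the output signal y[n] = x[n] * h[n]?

For linear convolution, the output length is:
len(y) = len(x) + len(h) - 1 = 11 + 5 - 1 = 15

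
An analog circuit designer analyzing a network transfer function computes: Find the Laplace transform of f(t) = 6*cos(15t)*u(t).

Standard pair: cos(wt)*u(t) <-> s/(s^2+w^2)
With w = 15: L{6*cos(15t)*u(t)} = 6s/(s^2+225)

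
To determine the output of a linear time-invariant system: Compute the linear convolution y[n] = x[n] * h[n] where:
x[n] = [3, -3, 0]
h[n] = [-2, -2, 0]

y[n] = sum_k x[k]*h[n-k]. Output length = len(x) + len(h) - 1 = 3 + 3 - 1 = 5.
y[0] = 3*-2 = -6
y[1] = -3*-2 + 3*-2 = 0
y[2] = 0*-2 + -3*-2 + 3*0 = 6
y[3] = 0*-2 + -3*0 = 0
y[4] = 0*0 = 0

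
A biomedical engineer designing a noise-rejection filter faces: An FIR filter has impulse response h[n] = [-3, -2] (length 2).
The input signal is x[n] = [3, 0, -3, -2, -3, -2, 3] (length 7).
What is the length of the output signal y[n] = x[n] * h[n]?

For linear convolution, the output length is:
len(y) = len(x) + len(h) - 1 = 7 + 2 - 1 = 8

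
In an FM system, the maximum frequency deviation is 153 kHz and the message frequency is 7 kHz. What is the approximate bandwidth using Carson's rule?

Carson's rule: BW = 2*(delta_f + f_m)
= 2*(153 + 7) kHz = 320 kHz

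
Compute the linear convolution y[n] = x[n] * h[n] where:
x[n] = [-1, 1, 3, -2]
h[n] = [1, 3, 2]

y[n] = sum_k x[k]*h[n-k]. Output length = len(x) + len(h) - 1 = 4 + 3 - 1 = 6.
y[0] = -1*1 = -1
y[1] = 1*1 + -1*3 = -2
y[2] = 3*1 + 1*3 + -1*2 = 4
y[3] = -2*1 + 3*3 + 1*2 = 9
y[4] = -2*3 + 3*2 = 0
y[5] = -2*2 = -4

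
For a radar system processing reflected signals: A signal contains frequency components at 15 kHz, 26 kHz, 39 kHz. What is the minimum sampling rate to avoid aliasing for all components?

The highest frequency component is f_max = 39 kHz.
Nyquist rate = 2 * f_max = 2 * 39 kHz = 78 kHz.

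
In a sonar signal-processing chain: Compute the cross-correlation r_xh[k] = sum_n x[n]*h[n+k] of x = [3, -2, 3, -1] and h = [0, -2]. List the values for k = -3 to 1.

Both sequences indexed from 0 and zero outside their support.
Lags with overlap: k = -3 to 1.
  r_xh[-3] = x[3]*h[0] = 0
  r_xh[-2] = x[2]*h[0] + x[3]*h[1] = 2
  r_xh[-1] = x[1]*h[0] + x[2]*h[1] = -6
  r_xh[0] = x[0]*h[0] + x[1]*h[1] = 4
  r_xh[1] = x[0]*h[1] = -6
r_xh = [0, 2, -6, 4, -6] (for k = -3, ..., 1)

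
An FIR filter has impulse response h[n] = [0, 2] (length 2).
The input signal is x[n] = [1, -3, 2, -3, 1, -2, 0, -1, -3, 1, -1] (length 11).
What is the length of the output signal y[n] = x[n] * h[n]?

For linear convolution, the output length is:
len(y) = len(x) + len(h) - 1 = 11 + 2 - 1 = 12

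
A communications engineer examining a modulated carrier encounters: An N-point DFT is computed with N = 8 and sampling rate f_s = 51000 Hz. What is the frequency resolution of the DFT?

DFT frequency resolution = f_s / N
= 51000 / 8 = 6375 Hz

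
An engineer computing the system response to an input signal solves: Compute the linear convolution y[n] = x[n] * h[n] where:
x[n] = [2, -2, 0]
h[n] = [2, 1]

y[n] = sum_k x[k]*h[n-k]. Output length = len(x) + len(h) - 1 = 3 + 2 - 1 = 4.
y[0] = 2*2 = 4
y[1] = -2*2 + 2*1 = -2
y[2] = 0*2 + -2*1 = -2
y[3] = 0*1 = 0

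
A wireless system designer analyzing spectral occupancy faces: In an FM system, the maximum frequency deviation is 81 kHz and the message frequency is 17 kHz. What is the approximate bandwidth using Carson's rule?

Carson's rule: BW = 2*(delta_f + f_m)
= 2*(81 + 17) kHz = 196 kHz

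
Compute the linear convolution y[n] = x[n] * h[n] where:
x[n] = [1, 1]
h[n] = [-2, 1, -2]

y[n] = sum_k x[k]*h[n-k]. Output length = len(x) + len(h) - 1 = 2 + 3 - 1 = 4.
y[0] = 1*-2 = -2
y[1] = 1*-2 + 1*1 = -1
y[2] = 1*1 + 1*-2 = -1
y[3] = 1*-2 = -2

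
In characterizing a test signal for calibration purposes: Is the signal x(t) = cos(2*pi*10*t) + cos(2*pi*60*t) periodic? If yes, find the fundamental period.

f1 = 10 Hz, f2 = 60 Hz
Period T1 = 1/10, T2 = 1/60
Ratio T1/T2 = 60/10, which is rational.
The signal is periodic with fundamental period T = 1/GCD(10,60) = 1/10 s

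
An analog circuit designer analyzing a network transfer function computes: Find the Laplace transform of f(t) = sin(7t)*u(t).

Standard pair: sin(wt)*u(t) <-> w/(s^2+w^2)
With w = 7: L{sin(7t)*u(t)} = 7/(s^2+49)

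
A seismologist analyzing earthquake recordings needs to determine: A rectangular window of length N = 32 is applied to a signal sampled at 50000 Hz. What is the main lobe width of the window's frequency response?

For a rectangular window of length N,
the main lobe width in frequency is 2*f_s/N.
= 2*50000/32 = 3125 Hz
This determines the minimum frequency separation for resolving two sinusoids.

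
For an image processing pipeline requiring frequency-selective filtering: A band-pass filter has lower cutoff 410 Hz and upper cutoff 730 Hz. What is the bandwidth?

Bandwidth = f_high - f_low
= 730 Hz - 410 Hz = 320 Hz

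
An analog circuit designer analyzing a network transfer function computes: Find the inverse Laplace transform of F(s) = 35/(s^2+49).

Standard pair: w/(s^2+w^2) <-> sin(wt)*u(t)
Recognize w^2 = 49, so w = 7; numerator 35 = 5*7.
f(t) = 5*sin(7t)*u(t)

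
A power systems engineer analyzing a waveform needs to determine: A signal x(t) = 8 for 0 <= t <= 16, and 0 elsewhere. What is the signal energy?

Energy = integral of |x(t)|^2 dt over the signal duration
= 8^2 * 16 = 64 * 16 = 1024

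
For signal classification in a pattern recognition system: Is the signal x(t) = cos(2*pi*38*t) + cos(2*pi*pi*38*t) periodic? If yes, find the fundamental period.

f1 = 38 Hz, f2 = 38*pi Hz
Ratio f2/f1 = pi, which is irrational.
Since the frequency ratio is irrational, no common period exists.
The signal is not periodic.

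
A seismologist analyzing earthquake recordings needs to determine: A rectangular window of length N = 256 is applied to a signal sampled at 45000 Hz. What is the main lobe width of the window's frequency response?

For a rectangular window of length N,
the main lobe width in frequency is 2*f_s/N.
= 2*45000/256 = 5625/16 Hz
This determines the minimum frequency separation for resolving two sinusoids.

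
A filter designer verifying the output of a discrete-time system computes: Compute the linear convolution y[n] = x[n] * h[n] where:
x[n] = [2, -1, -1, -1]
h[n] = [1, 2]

y[n] = sum_k x[k]*h[n-k]. Output length = len(x) + len(h) - 1 = 4 + 2 - 1 = 5.
y[0] = 2*1 = 2
y[1] = -1*1 + 2*2 = 3
y[2] = -1*1 + -1*2 = -3
y[3] = -1*1 + -1*2 = -3
y[4] = -1*2 = -2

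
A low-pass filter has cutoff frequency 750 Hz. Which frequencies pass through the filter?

A low-pass filter passes all frequencies below the cutoff frequency 750 Hz and attenuates higher frequencies.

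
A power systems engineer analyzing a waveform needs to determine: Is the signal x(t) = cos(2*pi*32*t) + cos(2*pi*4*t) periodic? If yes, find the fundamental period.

f1 = 32 Hz, f2 = 4 Hz
Period T1 = 1/32, T2 = 1/4
Ratio T1/T2 = 4/32, which is rational.
The signal is periodic with fundamental period T = 1/GCD(32,4) = 1/4 s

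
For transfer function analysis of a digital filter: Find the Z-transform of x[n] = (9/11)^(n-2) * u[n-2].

Time-shifting property: if X(z) = Z{x[n]}, then Z{x[n-d]} = z^(-d) * X(z)
X(z) = z/(z - 9/11) for x[n] = (9/11)^n * u[n]
Z{x[n-2]} = z^(-2) * z/(z - 9/11) = z^(-1)/(z - 9/11)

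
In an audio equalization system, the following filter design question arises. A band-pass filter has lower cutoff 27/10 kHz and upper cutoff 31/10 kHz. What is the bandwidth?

Bandwidth = f_high - f_low
= 31/10 kHz - 27/10 kHz = 2/5 kHz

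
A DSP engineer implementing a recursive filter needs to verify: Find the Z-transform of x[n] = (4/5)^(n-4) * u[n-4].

Time-shifting property: if X(z) = Z{x[n]}, then Z{x[n-d]} = z^(-d) * X(z)
X(z) = z/(z - 4/5) for x[n] = (4/5)^n * u[n]
Z{x[n-4]} = z^(-4) * z/(z - 4/5) = z^(-3)/(z - 4/5)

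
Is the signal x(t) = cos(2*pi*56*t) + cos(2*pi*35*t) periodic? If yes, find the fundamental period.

f1 = 56 Hz, f2 = 35 Hz
Period T1 = 1/56, T2 = 1/35
Ratio T1/T2 = 35/56, which is rational.
The signal is periodic with fundamental period T = 1/GCD(56,35) = 1/7 s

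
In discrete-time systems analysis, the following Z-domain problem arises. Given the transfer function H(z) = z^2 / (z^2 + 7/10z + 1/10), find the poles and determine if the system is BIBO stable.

Poles are roots of the denominator: z^2 + 7/10z + 1/10 = 0.
Quadratic formula: z = [-(7/10) +/- sqrt((7/10)^2 - 4*(1/10))] / 2
Discriminant = 49/100 - 2/5 = 9/100; sqrt = 3/10.
z = (-7/10 +/- 3/10) / 2 => z = -1/5 or z = -1/2.
|p1| = 1/2, |p2| = 1/5.
For BIBO stability, all poles must lie inside the unit circle (|p| < 1).
System is STABLE since both |p| < 1.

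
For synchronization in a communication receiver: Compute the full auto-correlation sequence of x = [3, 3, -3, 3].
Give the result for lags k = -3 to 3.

r_xx[k] = sum_m x[m]*x[m+k], indexed from 0, for k = -3 to 3:
  r_xx[-3] = x[3]*x[0] = 9
  r_xx[-2] = x[2]*x[0] + x[3]*x[1] = 0
  r_xx[-1] = x[1]*x[0] + x[2]*x[1] + x[3]*x[2] = -9
  r_xx[0] = x[0]*x[0] + x[1]*x[1] + x[2]*x[2] + x[3]*x[3] = 36
  r_xx[1] = x[0]*x[1] + x[1]*x[2] + x[2]*x[3] = -9
  r_xx[2] = x[0]*x[2] + x[1]*x[3] = 0
  r_xx[3] = x[0]*x[3] = 9
r_xx = [9, 0, -9, 36, -9, 0, 9]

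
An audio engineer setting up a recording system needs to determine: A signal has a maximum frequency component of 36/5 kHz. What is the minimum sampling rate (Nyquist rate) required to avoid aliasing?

By the Nyquist-Shannon sampling theorem,
the minimum sampling rate (Nyquist rate) must be at least 2 * f_max.
Nyquist rate = 2 * 36/5 kHz = 72/5 kHz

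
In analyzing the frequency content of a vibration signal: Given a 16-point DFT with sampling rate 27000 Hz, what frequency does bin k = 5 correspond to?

The frequency of DFT bin k is: f_k = k * f_s / N
f_5 = 5 * 27000 / 16 = 16875/2 Hz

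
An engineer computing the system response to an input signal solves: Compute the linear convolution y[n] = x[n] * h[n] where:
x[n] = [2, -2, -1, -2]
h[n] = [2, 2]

y[n] = sum_k x[k]*h[n-k]. Output length = len(x) + len(h) - 1 = 4 + 2 - 1 = 5.
y[0] = 2*2 = 4
y[1] = -2*2 + 2*2 = 0
y[2] = -1*2 + -2*2 = -6
y[3] = -2*2 + -1*2 = -6
y[4] = -2*2 = -4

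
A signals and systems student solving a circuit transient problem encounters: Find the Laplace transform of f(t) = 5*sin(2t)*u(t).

Standard pair: sin(wt)*u(t) <-> w/(s^2+w^2)
With w = 2: L{5*sin(2t)*u(t)} = 10/(s^2+4)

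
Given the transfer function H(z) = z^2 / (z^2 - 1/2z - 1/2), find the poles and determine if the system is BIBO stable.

Poles are roots of the denominator: z^2 - 1/2z - 1/2 = 0.
Quadratic formula: z = [-(-1/2) +/- sqrt((-1/2)^2 - 4*(-1/2))] / 2
Discriminant = 1/4 + 2 = 9/4; sqrt = 3/2.
z = (1/2 +/- 3/2) / 2 => z = 1 or z = -1/2.
|p1| = 1, |p2| = 1/2.
For BIBO stability, all poles must lie inside the unit circle (|p| < 1).
System is UNSTABLE since at least one |p| >= 1.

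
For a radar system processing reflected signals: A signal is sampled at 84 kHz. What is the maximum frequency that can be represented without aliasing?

The maximum frequency that can be represented without aliasing
is the Nyquist frequency: f_max = f_s / 2 = 84 kHz / 2 = 42 kHz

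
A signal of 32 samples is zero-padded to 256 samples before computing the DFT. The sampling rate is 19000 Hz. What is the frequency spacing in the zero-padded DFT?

Original DFT: N = 32, resolution = f_s/N = 19000/32 = 2375/4 Hz
Zero-padded DFT: N = 256, resolution = f_s/N = 19000/256 = 2375/32 Hz
Zero-padding interpolates the spectrum (finer frequency grid)
but does NOT improve the true spectral resolution (ability to resolve close frequencies).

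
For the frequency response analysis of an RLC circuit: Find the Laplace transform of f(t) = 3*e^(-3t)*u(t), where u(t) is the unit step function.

Standard Laplace transform pair:
e^(-at)*u(t) <-> 1/(s+a)
With a = 3: L{3*e^(-3t)*u(t)} = 3/(s+3), ROC: Re(s) > -3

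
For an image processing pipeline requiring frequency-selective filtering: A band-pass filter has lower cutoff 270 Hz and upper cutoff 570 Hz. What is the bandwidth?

Bandwidth = f_high - f_low
= 570 Hz - 270 Hz = 300 Hz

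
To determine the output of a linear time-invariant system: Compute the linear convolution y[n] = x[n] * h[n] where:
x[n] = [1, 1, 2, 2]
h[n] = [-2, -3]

y[n] = sum_k x[k]*h[n-k]. Output length = len(x) + len(h) - 1 = 4 + 2 - 1 = 5.
y[0] = 1*-2 = -2
y[1] = 1*-2 + 1*-3 = -5
y[2] = 2*-2 + 1*-3 = -7
y[3] = 2*-2 + 2*-3 = -10
y[4] = 2*-3 = -6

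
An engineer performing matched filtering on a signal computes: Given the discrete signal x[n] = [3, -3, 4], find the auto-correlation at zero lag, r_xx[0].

The auto-correlation at zero lag r_xx[0] equals the signal energy.
r_xx[0] = sum of x[n]^2 = 3^2 + (-3)^2 + 4^2
= 9 + 9 + 16 = 34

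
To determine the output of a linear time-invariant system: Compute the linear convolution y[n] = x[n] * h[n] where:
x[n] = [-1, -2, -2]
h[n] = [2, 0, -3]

y[n] = sum_k x[k]*h[n-k]. Output length = len(x) + len(h) - 1 = 3 + 3 - 1 = 5.
y[0] = -1*2 = -2
y[1] = -2*2 + -1*0 = -4
y[2] = -2*2 + -2*0 + -1*-3 = -1
y[3] = -2*0 + -2*-3 = 6
y[4] = -2*-3 = 6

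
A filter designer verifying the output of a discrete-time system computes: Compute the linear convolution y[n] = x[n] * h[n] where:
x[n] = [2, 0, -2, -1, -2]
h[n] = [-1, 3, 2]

y[n] = sum_k x[k]*h[n-k]. Output length = len(x) + len(h) - 1 = 5 + 3 - 1 = 7.
y[0] = 2*-1 = -2
y[1] = 0*-1 + 2*3 = 6
y[2] = -2*-1 + 0*3 + 2*2 = 6
y[3] = -1*-1 + -2*3 + 0*2 = -5
y[4] = -2*-1 + -1*3 + -2*2 = -5
y[5] = -2*3 + -1*2 = -8
y[6] = -2*2 = -4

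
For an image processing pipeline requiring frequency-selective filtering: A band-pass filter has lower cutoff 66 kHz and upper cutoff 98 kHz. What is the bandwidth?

Bandwidth = f_high - f_low
= 98 kHz - 66 kHz = 32 kHz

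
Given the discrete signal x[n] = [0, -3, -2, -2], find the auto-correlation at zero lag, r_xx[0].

The auto-correlation at zero lag r_xx[0] equals the signal energy.
r_xx[0] = sum of x[n]^2 = 0^2 + (-3)^2 + (-2)^2 + (-2)^2
= 0 + 9 + 4 + 4 = 17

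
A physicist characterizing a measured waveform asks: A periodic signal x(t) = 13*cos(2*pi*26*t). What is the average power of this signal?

Average power of A*cos(wt) is A^2/2.
P = 13^2 / 2 = 169/2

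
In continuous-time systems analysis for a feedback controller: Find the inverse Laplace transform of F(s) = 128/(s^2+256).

Standard pair: w/(s^2+w^2) <-> sin(wt)*u(t)
Recognize w^2 = 256, so w = 16; numerator 128 = 8*16.
f(t) = 8*sin(16t)*u(t)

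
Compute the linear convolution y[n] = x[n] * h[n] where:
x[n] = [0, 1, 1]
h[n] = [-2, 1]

y[n] = sum_k x[k]*h[n-k]. Output length = len(x) + len(h) - 1 = 3 + 2 - 1 = 4.
y[0] = 0*-2 = 0
y[1] = 1*-2 + 0*1 = -2
y[2] = 1*-2 + 1*1 = -1
y[3] = 1*1 = 1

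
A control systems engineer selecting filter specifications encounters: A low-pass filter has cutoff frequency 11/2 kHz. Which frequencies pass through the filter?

A low-pass filter passes all frequencies below the cutoff frequency 11/2 kHz and attenuates higher frequencies.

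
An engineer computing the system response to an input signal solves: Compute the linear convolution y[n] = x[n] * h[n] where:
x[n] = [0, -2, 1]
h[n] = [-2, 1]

y[n] = sum_k x[k]*h[n-k]. Output length = len(x) + len(h) - 1 = 3 + 2 - 1 = 4.
y[0] = 0*-2 = 0
y[1] = -2*-2 + 0*1 = 4
y[2] = 1*-2 + -2*1 = -4
y[3] = 1*1 = 1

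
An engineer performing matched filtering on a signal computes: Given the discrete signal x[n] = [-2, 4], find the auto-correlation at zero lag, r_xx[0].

The auto-correlation at zero lag r_xx[0] equals the signal energy.
r_xx[0] = sum of x[n]^2 = (-2)^2 + 4^2
= 4 + 16 = 20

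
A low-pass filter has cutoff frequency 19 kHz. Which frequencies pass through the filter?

A low-pass filter passes all frequencies below the cutoff frequency 19 kHz and attenuates higher frequencies.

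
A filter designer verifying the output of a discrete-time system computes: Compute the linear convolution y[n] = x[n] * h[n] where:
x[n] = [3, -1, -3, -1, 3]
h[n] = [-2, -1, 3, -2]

y[n] = sum_k x[k]*h[n-k]. Output length = len(x) + len(h) - 1 = 5 + 4 - 1 = 8.
y[0] = 3*-2 = -6
y[1] = -1*-2 + 3*-1 = -1
y[2] = -3*-2 + -1*-1 + 3*3 = 16
y[3] = -1*-2 + -3*-1 + -1*3 + 3*-2 = -4
y[4] = 3*-2 + -1*-1 + -3*3 + -1*-2 = -12
y[5] = 3*-1 + -1*3 + -3*-2 = 0
y[6] = 3*3 + -1*-2 = 11
y[7] = 3*-2 = -6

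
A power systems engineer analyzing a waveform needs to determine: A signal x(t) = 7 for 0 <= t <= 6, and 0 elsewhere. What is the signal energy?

Energy = integral of |x(t)|^2 dt over the signal duration
= 7^2 * 6 = 49 * 6 = 294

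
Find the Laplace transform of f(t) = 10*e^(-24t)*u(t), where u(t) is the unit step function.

Standard Laplace transform pair:
e^(-at)*u(t) <-> 1/(s+a)
With a = 24: L{10*e^(-24t)*u(t)} = 10/(s+24), ROC: Re(s) > -24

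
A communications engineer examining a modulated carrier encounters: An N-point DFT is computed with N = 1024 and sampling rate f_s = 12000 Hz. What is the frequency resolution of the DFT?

DFT frequency resolution = f_s / N
= 12000 / 1024 = 375/32 Hz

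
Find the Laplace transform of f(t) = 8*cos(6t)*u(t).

Standard pair: cos(wt)*u(t) <-> s/(s^2+w^2)
With w = 6: L{8*cos(6t)*u(t)} = 8s/(s^2+36)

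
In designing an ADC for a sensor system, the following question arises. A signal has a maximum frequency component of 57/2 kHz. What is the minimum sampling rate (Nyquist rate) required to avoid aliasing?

By the Nyquist-Shannon sampling theorem,
the minimum sampling rate (Nyquist rate) must be at least 2 * f_max.
Nyquist rate = 2 * 57/2 kHz = 57 kHz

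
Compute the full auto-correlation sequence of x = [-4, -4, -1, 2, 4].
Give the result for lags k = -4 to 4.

r_xx[k] = sum_m x[m]*x[m+k], indexed from 0, for k = -4 to 4:
  r_xx[-4] = x[4]*x[0] = -16
  r_xx[-3] = x[3]*x[0] + x[4]*x[1] = -24
  r_xx[-2] = x[2]*x[0] + x[3]*x[1] + x[4]*x[2] = -8
  r_xx[-1] = x[1]*x[0] + x[2]*x[1] + x[3]*x[2] + x[4]*x[3] = 26
  r_xx[0] = x[0]*x[0] + x[1]*x[1] + x[2]*x[2] + x[3]*x[3] + x[4]*x[4] = 53
  r_xx[1] = x[0]*x[1] + x[1]*x[2] + x[2]*x[3] + x[3]*x[4] = 26
  r_xx[2] = x[0]*x[2] + x[1]*x[3] + x[2]*x[4] = -8
  r_xx[3] = x[0]*x[3] + x[1]*x[4] = -24
  r_xx[4] = x[0]*x[4] = -16
r_xx = [-16, -24, -8, 26, 53, 26, -8, -24, -16]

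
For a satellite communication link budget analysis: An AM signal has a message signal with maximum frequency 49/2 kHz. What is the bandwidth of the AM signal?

In AM (double-sideband), the bandwidth is twice the message frequency.
BW = 2 * f_m = 2 * 49/2 kHz = 49 kHz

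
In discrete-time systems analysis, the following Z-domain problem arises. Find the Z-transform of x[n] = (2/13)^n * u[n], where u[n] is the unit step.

The Z-transform of a^n * u[n] is z/(z-a) for |z| > |a|.
Here a = 2/13, so X(z) = z/(z - (2/13)) = 13z/(13z - 2)
ROC: |z| > 2/13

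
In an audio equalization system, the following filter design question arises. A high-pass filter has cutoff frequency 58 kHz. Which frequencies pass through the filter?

A high-pass filter passes all frequencies above the cutoff frequency 58 kHz and attenuates lower frequencies.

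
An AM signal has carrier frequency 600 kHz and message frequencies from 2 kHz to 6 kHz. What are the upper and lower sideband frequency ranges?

Upper sideband (USB) = fc + [fm_low, fm_high] = 600 + [2, 6] = [602, 606] kHz
Lower sideband (LSB) = fc - [fm_high, fm_low] = 600 - [6, 2] = [594, 598] kHz
Total occupied spectrum: 594 kHz to 606 kHz (plus carrier at 600 kHz)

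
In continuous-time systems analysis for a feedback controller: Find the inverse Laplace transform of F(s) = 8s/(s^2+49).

Standard pair: s/(s^2+w^2) <-> cos(wt)*u(t)
With k=8, w=7: f(t) = 8*cos(7t)*u(t)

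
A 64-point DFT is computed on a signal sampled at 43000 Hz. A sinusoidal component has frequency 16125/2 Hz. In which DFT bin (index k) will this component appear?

DFT frequency resolution = f_s/N = 43000/64 = 5375/8 Hz
Bin index k = f_signal / resolution = 16125/2 / 5375/8 = 12
The signal frequency 16125/2 Hz falls in DFT bin k = 12.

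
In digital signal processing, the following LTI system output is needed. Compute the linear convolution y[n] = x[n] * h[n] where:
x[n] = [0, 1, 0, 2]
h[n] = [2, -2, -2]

y[n] = sum_k x[k]*h[n-k]. Output length = len(x) + len(h) - 1 = 4 + 3 - 1 = 6.
y[0] = 0*2 = 0
y[1] = 1*2 + 0*-2 = 2
y[2] = 0*2 + 1*-2 + 0*-2 = -2
y[3] = 2*2 + 0*-2 + 1*-2 = 2
y[4] = 2*-2 + 0*-2 = -4
y[5] = 2*-2 = -4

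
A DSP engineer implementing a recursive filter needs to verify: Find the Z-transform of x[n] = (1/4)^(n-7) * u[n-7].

Time-shifting property: if X(z) = Z{x[n]}, then Z{x[n-d]} = z^(-d) * X(z)
X(z) = z/(z - 1/4) for x[n] = (1/4)^n * u[n]
Z{x[n-7]} = z^(-7) * z/(z - 1/4) = z^(-6)/(z - 1/4)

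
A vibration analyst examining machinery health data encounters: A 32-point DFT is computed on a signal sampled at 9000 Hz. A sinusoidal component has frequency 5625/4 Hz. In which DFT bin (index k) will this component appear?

DFT frequency resolution = f_s/N = 9000/32 = 1125/4 Hz
Bin index k = f_signal / resolution = 5625/4 / 1125/4 = 5
The signal frequency 5625/4 Hz falls in DFT bin k = 5.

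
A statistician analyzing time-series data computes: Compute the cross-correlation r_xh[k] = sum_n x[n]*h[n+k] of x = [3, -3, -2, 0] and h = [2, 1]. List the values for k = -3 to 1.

Both sequences indexed from 0 and zero outside their support.
Lags with overlap: k = -3 to 1.
  r_xh[-3] = x[3]*h[0] = 0
  r_xh[-2] = x[2]*h[0] + x[3]*h[1] = -4
  r_xh[-1] = x[1]*h[0] + x[2]*h[1] = -8
  r_xh[0] = x[0]*h[0] + x[1]*h[1] = 3
  r_xh[1] = x[0]*h[1] = 3
r_xh = [0, -4, -8, 3, 3] (for k = -3, ..., 1)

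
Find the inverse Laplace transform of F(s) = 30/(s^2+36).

Standard pair: w/(s^2+w^2) <-> sin(wt)*u(t)
Recognize w^2 = 36, so w = 6; numerator 30 = 5*6.
f(t) = 5*sin(6t)*u(t)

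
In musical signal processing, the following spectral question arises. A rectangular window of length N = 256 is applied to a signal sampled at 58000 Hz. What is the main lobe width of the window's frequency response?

For a rectangular window of length N,
the main lobe width in frequency is 2*f_s/N.
= 2*58000/256 = 3625/8 Hz
This determines the minimum frequency separation for resolving two sinusoids.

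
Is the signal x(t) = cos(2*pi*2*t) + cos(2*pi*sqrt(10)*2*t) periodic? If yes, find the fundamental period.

f1 = 2 Hz, f2 = 2*sqrt(10) Hz
Ratio f2/f1 = sqrt(10), which is irrational.
Since the frequency ratio is irrational, no common period exists.
The signal is not periodic.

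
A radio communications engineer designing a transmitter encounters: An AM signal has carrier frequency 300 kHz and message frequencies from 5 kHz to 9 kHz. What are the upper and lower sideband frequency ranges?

Upper sideband (USB) = fc + [fm_low, fm_high] = 300 + [5, 9] = [305, 309] kHz
Lower sideband (LSB) = fc - [fm_high, fm_low] = 300 - [9, 5] = [291, 295] kHz
Total occupied spectrum: 291 kHz to 309 kHz (plus carrier at 300 kHz)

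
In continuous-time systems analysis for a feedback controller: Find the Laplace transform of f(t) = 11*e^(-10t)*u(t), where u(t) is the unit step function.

Standard Laplace transform pair:
e^(-at)*u(t) <-> 1/(s+a)
With a = 10: L{11*e^(-10t)*u(t)} = 11/(s+10), ROC: Re(s) > -10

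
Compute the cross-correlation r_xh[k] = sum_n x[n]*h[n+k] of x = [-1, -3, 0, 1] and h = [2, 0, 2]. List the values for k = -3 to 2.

Both sequences indexed from 0 and zero outside their support.
Lags with overlap: k = -3 to 2.
  r_xh[-3] = x[3]*h[0] = 2
  r_xh[-2] = x[2]*h[0] + x[3]*h[1] = 0
  r_xh[-1] = x[1]*h[0] + x[2]*h[1] + x[3]*h[2] = -4
  r_xh[0] = x[0]*h[0] + x[1]*h[1] + x[2]*h[2] = -2
  r_xh[1] = x[0]*h[1] + x[1]*h[2] = -6
  r_xh[2] = x[0]*h[2] = -2
r_xh = [2, 0, -4, -2, -6, -2] (for k = -3, ..., 2)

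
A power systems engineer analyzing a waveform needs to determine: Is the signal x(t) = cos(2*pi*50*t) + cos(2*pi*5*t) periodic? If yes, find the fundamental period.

f1 = 50 Hz, f2 = 5 Hz
Period T1 = 1/50, T2 = 1/5
Ratio T1/T2 = 5/50, which is rational.
The signal is periodic with fundamental period T = 1/GCD(50,5) = 1/5 s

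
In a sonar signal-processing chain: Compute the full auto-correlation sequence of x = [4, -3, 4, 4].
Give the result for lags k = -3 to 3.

r_xx[k] = sum_m x[m]*x[m+k], indexed from 0, for k = -3 to 3:
  r_xx[-3] = x[3]*x[0] = 16
  r_xx[-2] = x[2]*x[0] + x[3]*x[1] = 4
  r_xx[-1] = x[1]*x[0] + x[2]*x[1] + x[3]*x[2] = -8
  r_xx[0] = x[0]*x[0] + x[1]*x[1] + x[2]*x[2] + x[3]*x[3] = 57
  r_xx[1] = x[0]*x[1] + x[1]*x[2] + x[2]*x[3] = -8
  r_xx[2] = x[0]*x[2] + x[1]*x[3] = 4
  r_xx[3] = x[0]*x[3] = 16
r_xx = [16, 4, -8, 57, -8, 4, 16]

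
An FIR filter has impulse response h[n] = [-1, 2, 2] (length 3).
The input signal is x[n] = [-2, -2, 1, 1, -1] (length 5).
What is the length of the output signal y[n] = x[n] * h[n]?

For linear convolution, the output length is:
len(y) = len(x) + len(h) - 1 = 5 + 3 - 1 = 7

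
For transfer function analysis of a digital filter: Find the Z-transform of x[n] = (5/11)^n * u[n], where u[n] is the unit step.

The Z-transform of a^n * u[n] is z/(z-a) for |z| > |a|.
Here a = 5/11, so X(z) = z/(z - (5/11)) = 11z/(11z - 5)
ROC: |z| > 5/11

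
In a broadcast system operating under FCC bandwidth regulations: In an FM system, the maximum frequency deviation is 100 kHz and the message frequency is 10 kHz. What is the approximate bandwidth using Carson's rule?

Carson's rule: BW = 2*(delta_f + f_m)
= 2*(100 + 10) kHz = 220 kHz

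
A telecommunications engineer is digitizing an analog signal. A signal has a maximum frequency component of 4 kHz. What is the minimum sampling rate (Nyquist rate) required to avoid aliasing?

By the Nyquist-Shannon sampling theorem,
the minimum sampling rate (Nyquist rate) must be at least 2 * f_max.
Nyquist rate = 2 * 4 kHz = 8 kHz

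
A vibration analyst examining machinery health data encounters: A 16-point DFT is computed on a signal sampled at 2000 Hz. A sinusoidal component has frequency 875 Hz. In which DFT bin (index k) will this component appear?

DFT frequency resolution = f_s/N = 2000/16 = 125 Hz
Bin index k = f_signal / resolution = 875 / 125 = 7
The signal frequency 875 Hz falls in DFT bin k = 7.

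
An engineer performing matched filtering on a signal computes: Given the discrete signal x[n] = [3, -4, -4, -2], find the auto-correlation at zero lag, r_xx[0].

The auto-correlation at zero lag r_xx[0] equals the signal energy.
r_xx[0] = sum of x[n]^2 = 3^2 + (-4)^2 + (-4)^2 + (-2)^2
= 9 + 16 + 16 + 4 = 45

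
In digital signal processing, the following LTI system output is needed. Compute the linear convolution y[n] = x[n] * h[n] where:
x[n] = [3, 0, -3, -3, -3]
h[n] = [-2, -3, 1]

y[n] = sum_k x[k]*h[n-k]. Output length = len(x) + len(h) - 1 = 5 + 3 - 1 = 7.
y[0] = 3*-2 = -6
y[1] = 0*-2 + 3*-3 = -9
y[2] = -3*-2 + 0*-3 + 3*1 = 9
y[3] = -3*-2 + -3*-3 + 0*1 = 15
y[4] = -3*-2 + -3*-3 + -3*1 = 12
y[5] = -3*-3 + -3*1 = 6
y[6] = -3*1 = -3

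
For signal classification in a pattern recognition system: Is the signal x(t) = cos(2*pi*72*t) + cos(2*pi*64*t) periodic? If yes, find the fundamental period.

f1 = 72 Hz, f2 = 64 Hz
Period T1 = 1/72, T2 = 1/64
Ratio T1/T2 = 64/72, which is rational.
The signal is periodic with fundamental period T = 1/GCD(72,64) = 1/8 s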